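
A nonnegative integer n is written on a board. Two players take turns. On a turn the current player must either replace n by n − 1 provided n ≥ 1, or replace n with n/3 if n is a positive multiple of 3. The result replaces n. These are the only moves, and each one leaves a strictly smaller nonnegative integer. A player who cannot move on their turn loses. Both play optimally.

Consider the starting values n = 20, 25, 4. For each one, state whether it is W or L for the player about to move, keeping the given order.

Classify positions by backward induction: terminal positions (no move available) are L. From any other position, the mover wins iff some move reaches an L.
n=0: no move → L
n=1: →0(L), so W
n=2: →1(W) only, which is W, so L
n=3: →2(L), so W
n=4: →3(W) only, which is W, so L
n=5: →4(L), so W
n=6: →2(L), so W
n=7: →6(W) only, which is W, so L
n=8: →7(L), so W
n=9: →3(W), 8(W) — all W, so L
n=10: →9(L), so W
n=11: →10(W) only, which is W, so L
n=12: →4(L), so W
n=13: →12(W) only, which is W, so L
n=14: →13(L), so W
n=15: →5(W), 14(W) — all W, so L
n=16: →15(L), so W
n=17: →16(W) only, which is W, so L
n=18: →17(L), so W
n=19: →18(W) only, which is W, so L
n=20: →19(L), so W
n=21: →7(L), so W
n=22: →21(W) only, which is W, so L
n=23: →22(L), so W
n=24: →8(W), 23(W) — all W, so L
n=25: →24(L), so W

20: W, 25: W, 4: L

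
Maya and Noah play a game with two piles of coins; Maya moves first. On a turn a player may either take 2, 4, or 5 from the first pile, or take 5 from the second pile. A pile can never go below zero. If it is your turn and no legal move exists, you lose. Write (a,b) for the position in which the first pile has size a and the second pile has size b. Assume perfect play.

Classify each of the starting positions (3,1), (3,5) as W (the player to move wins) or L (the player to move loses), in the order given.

Build the W/L table. Terminal = L. A non-terminal position is W if it has a move to some L; otherwise it is L.
No move ever increases a pile, so every position that can arise here has a ≤ 3 and b ≤ 5; it is enough to label the cells with 0 ≤ a ≤ 3 and 0 ≤ b ≤ 5.
Every move lowers a or b (never raises either), so fill the grid row by row in increasing a, and left to right within a row: each cell's successors are then already labelled.
      b=0  b=1  b=2  b=3  b=4  b=5
a=0:    L    L    L    L    L    W
a=1:    L    L    L    L    L    W
a=2:    W    W    W    W    W    L
a=3:    W    W    W    W    W    L
Cells with no legal move (terminal, hence L): (0,0), (0,1), (0,2), (0,3), (0,4), (1,0), (1,1), (1,2), (1,3), (1,4).
The remaining L cells, each justified by listing all of its moves:
(2,5): L (options (0,5)(W), (2,0)(W) are all W)
(3,5): L (options (1,5)(W), (3,0)(W) are all W)
Every other cell has at least one move into one of the L cells above, so it is W.
(3,1): the move to (1,1) reaches an L cell, so W
(3,5): one of the L cells justified above, so L

(3,1): W, (3,5): L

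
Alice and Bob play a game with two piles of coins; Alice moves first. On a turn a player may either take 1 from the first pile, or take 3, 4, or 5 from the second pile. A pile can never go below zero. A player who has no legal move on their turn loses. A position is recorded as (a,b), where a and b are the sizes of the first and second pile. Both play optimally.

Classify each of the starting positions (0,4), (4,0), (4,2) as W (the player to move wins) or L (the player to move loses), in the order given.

Use the standard recursion: the mover loses at a terminal position; elsewhere, the mover wins exactly when some move hands the opponent an L position.
No move ever increases a pile, so every position that can arise here has a ≤ 4 and b ≤ 4; it is enough to label the cells with 0 ≤ a ≤ 4 and 0 ≤ b ≤ 4.
Every move lowers a or b (never raises either), so fill the grid row by row in increasing a, and left to right within a row: each cell's successors are then already labelled.
      b=0  b=1  b=2  b=3  b=4
a=0:    L    L    L    W    W
a=1:    W    W    W    L    L
a=2:    L    L    L    W    W
a=3:    W    W    W    L    L
a=4:    L    L    L    W    W
Cells with no legal move (terminal, hence L): (0,0), (0,1), (0,2).
The remaining L cells, each justified by listing all of its moves:
(1,3): L (options (0,3)(W), (1,0)(W) are all W)
(1,4): L (options (0,4)(W), (1,1)(W), (1,0)(W) are all W)
(2,0): L (sole option (1,0)(W) is W)
(2,1): L (sole option (1,1)(W) is W)
(2,2): L (sole option (1,2)(W) is W)
(3,3): L (options (2,3)(W), (3,0)(W) are all W)
(3,4): L (options (2,4)(W), (3,1)(W), (3,0)(W) are all W)
(4,0): L (sole option (3,0)(W) is W)
(4,1): L (sole option (3,1)(W) is W)
(4,2): L (sole option (3,2)(W) is W)
Every other cell has at least one move into one of the L cells above, so it is W.
(0,4): the move to (0,1) reaches an L cell, so W
(4,0): one of the L cells justified above, so L
(4,2): one of the L cells justified above, so L

(0,4): W, (4,0): L, (4,2): L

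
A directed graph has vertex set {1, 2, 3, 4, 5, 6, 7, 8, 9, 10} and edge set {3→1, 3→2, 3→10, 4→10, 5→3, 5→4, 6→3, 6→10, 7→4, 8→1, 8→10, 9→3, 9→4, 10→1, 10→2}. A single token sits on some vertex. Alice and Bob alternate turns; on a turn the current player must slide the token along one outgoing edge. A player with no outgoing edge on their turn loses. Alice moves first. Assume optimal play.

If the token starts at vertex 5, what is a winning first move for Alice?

Move to 4.

Use the standard recursion: the mover loses at a terminal position; elsewhere, the mover wins exactly when some move hands the opponent an L position.
Every edge goes from a vertex to one that appears earlier in the order 2, 1, 10, 3, 4, 7, 8, 9, 6, 5, so processing vertices in that order labels each vertex after all of its successors.
2: no outgoing edge → L
1: no outgoing edge → L
10: W (go to 1, an L position)
3: W (go to 1, an L position)
4: L (sole option 10(W) is W)
7: W (go to 4, an L position)
8: W (go to 1, an L position)
9: W (go to 4, an L position)
6: L (options 3(W), 10(W) are all W)
5: W (go to 4, an L position)
From 5, the L positions reachable in one move are: 4.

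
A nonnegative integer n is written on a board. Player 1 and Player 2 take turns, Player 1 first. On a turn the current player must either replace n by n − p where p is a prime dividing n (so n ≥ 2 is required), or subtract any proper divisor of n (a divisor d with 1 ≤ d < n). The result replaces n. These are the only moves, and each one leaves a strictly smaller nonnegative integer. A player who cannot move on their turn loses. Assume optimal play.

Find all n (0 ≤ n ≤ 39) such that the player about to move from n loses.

0, 1, 4, 9, 14, 20, 26, 32, 35, 38

Build the W/L table. Terminal = L. A non-terminal position is W if it has a move to some L; otherwise it is L.
n=0: no move → L
n=1: no move → L
n=2: →0(L), so W
n=3: →0(L), so W
n=4: →2(W), 3(W) — all W, so L
n=5: →0(L), so W
n=6: →4(L), so W
n=7: →0(L), so W
n=8: →4(L), so W
n=9: →6(W), 8(W) — all W, so L
n=10: →9(L), so W
n=11: →0(L), so W
n=12: →9(L), so W
n=13: →0(L), so W
n=14: →7(W), 12(W), 13(W) — all W, so L
n=15: →14(L), so W
n=16: →14(L), so W
n=17: →0(L), so W
n=18: →9(L), so W
n=19: →0(L), so W
n=20: →10(W), 15(W), 16(W), 18(W), 19(W) — all W, so L
n=21: →14(L), so W
n=22: →20(L), so W
n=23: →0(L), so W
n=24: →20(L), so W
n=25: →20(L), so W
n=26: →13(W), 24(W), 25(W) — all W, so L
n=27: →26(L), so W
n=28: →14(L), so W
n=29: →0(L), so W
n=30: →20(L), so W
n=31: →0(L), so W
n=32: →16(W), 24(W), 28(W), 30(W), 31(W) — all W, so L
n=33: →32(L), so W
n=34: →32(L), so W
n=35: →28(W), 30(W), 34(W) — all W, so L
n=36: →32(L), so W
n=37: →0(L), so W
n=38: →19(W), 36(W), 37(W) — all W, so L
n=39: →26(L), so W
Reading off the rows marked L gives the requested list; there are 10 such values of n.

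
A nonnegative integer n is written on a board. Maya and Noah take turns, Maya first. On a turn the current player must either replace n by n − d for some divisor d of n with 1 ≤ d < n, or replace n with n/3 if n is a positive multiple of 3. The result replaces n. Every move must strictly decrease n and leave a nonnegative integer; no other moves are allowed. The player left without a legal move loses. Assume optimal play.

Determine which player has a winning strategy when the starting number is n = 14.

Use the standard recursion: the mover loses at a terminal position; elsewhere, the mover wins exactly when some move hands the opponent an L position.
n=0: no move → L
n=1: no move → L
n=2: →1(L), so W
n=3: →1(L), so W
n=4: →2(W), 3(W) — all W, so L
n=5: →4(L), so W
n=6: →4(L), so W
n=7: →6(W) only, which is W, so L
n=8: →4(L), so W
n=9: →3(W), 6(W), 8(W) — all W, so L
n=10: →9(L), so W
n=11: →10(W) only, which is W, so L
n=12: →4(L), so W
n=13: →12(W) only, which is W, so L
n=14: →7(L), so W
From 14 Maya can move to 7, reaching an L position.

Maya wins.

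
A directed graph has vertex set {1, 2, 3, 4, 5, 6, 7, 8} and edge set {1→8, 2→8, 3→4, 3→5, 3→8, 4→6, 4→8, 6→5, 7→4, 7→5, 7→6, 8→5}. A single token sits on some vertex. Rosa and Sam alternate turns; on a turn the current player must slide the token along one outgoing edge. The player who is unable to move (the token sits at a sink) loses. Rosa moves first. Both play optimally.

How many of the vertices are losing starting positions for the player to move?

4

Compute win/loss labels from the base case upward. A position with no move is L. Any other position is W if it can reach an L in one move, else L.
Every edge goes from a vertex to one that appears earlier in the order 5, 6, 8, 4, 3, 1, 2, 7, so processing vertices in that order labels each vertex after all of its successors.
5: no outgoing edge → L
6: W (go to 5, an L position)
8: W (go to 5, an L position)
4: L (options 8(W), 6(W) are all W)
3: W (go to 4, an L position)
1: L (sole option 8(W) is W)
2: L (sole option 8(W) is W)
7: W (go to 4, an L position)
The L vertices are 1, 2, 4, 5; that is 4 in all.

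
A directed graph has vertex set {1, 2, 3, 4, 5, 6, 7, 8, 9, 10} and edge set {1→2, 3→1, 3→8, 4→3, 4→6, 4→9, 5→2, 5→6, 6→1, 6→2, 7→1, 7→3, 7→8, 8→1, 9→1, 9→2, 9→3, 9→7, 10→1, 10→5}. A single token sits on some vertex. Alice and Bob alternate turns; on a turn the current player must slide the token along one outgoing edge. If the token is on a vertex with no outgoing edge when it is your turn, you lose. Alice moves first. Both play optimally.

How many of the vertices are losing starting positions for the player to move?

Positions with no move are L. A position that does have a move is losing for the player to move precisely when every available move leads to a winning position for the opponent. Fill in the labels:
Every edge goes from a vertex to one that appears earlier in the order 2, 1, 8, 6, 3, 7, 9, 5, 10, 4, so processing vertices in that order labels each vertex after all of its successors.
2: no outgoing edge → L
1: →2(L), so W
8: →1(W) only, which is W, so L
6: →2(L), so W
3: →8(L), so W
7: →8(L), so W
9: →2(L), so W
5: →2(L), so W
10: →5(W), 1(W) — all W, so L
4: →9(W), 3(W), 6(W) — all W, so L
The L vertices are 2, 4, 8, 10; that is 4 in all.

4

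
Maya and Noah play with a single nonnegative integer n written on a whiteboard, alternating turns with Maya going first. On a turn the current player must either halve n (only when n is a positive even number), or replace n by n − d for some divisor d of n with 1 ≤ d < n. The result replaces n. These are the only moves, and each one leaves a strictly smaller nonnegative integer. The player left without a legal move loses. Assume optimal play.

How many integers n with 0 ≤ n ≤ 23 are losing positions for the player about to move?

13

Classify positions by backward induction: terminal positions (no move available) are L. From any other position, the mover wins iff some move reaches an L.
n=0: no move → L
n=1: no move → L
n=2: W (go to 1, an L position)
n=3: L (sole option 2(W) is W)
n=4: W (go to 3, an L position)
n=5: L (sole option 4(W) is W)
n=6: W (go to 3, an L position)
n=7: L (sole option 6(W) is W)
n=8: W (go to 7, an L position)
n=9: L (options 6(W), 8(W) are all W)
n=10: W (go to 5, an L position)
n=11: L (sole option 10(W) is W)
n=12: W (go to 9, an L position)
n=13: L (sole option 12(W) is W)
n=14: W (go to 7, an L position)
n=15: L (options 10(W), 12(W), 14(W) are all W)
n=16: W (go to 15, an L position)
n=17: L (sole option 16(W) is W)
n=18: W (go to 9, an L position)
n=19: L (sole option 18(W) is W)
n=20: W (go to 15, an L position)
n=21: L (options 14(W), 18(W), 20(W) are all W)
n=22: W (go to 11, an L position)
n=23: L (sole option 22(W) is W)
L entries with 0 ≤ n ≤ 23: n = 0, 1, 3, 5, 7, 9, 11, 13, 15, 17, 19, 21, 23; that makes 13.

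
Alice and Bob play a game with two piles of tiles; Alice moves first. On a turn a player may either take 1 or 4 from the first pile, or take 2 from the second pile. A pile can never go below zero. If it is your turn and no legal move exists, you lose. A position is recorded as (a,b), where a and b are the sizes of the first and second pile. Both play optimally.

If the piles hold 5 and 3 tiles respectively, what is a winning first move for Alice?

Label each position W (a win for the player to move) or L (a loss). A position with no legal move is L; any other position is W exactly when some move reaches an L, and L when every move reaches a W.
No move ever increases a pile, so every position that can arise here has a ≤ 5 and b ≤ 3; it is enough to label the cells with 0 ≤ a ≤ 5 and 0 ≤ b ≤ 3.
Every move lowers a or b (never raises either), so fill the grid row by row in increasing a, and left to right within a row: each cell's successors are then already labelled.
      b=0  b=1  b=2  b=3
a=0:    L    L    W    W
a=1:    W    W    L    L
a=2:    L    L    W    W
a=3:    W    W    L    L
a=4:    W    W    W    W
a=5:    L    L    W    W
Cells with no legal move (terminal, hence L): (0,0), (0,1).
The remaining L cells, each justified by listing all of its moves:
(1,2): moves to (0,2)(W), (1,0)(W); every one is W ⇒ L
(1,3): moves to (0,3)(W), (1,1)(W); every one is W ⇒ L
(2,0): the only move is to (1,0)(W), a W ⇒ L
(2,1): the only move is to (1,1)(W), a W ⇒ L
(3,2): moves to (2,2)(W), (3,0)(W); every one is W ⇒ L
(3,3): moves to (2,3)(W), (3,1)(W); every one is W ⇒ L
(5,0): moves to (4,0)(W), (1,0)(W); every one is W ⇒ L
(5,1): moves to (4,1)(W), (1,1)(W); every one is W ⇒ L
Every other cell has at least one move into one of the L cells above, so it is W.
From (5,3), the L positions reachable in one move are: (1,3), (5,1). Any move reaching one of these is winning.

Move to (1,3).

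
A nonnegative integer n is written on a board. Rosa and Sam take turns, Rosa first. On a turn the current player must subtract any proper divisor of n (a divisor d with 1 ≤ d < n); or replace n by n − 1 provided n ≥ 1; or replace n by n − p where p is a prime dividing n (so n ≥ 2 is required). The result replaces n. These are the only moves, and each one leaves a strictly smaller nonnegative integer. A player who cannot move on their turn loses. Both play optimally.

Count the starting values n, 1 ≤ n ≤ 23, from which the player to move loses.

4

Use the standard recursion: the mover loses at a terminal position; elsewhere, the mover wins exactly when some move hands the opponent an L position.
n=0: no move → L
n=1: can move to 0, which is L ⇒ W
n=2: can move to 0, which is L ⇒ W
n=3: can move to 0, which is L ⇒ W
n=4: moves to 2(W), 3(W); every one is W ⇒ L
n=5: can move to 0, which is L ⇒ W
n=6: can move to 4, which is L ⇒ W
n=7: can move to 0, which is L ⇒ W
n=8: can move to 4, which is L ⇒ W
n=9: moves to 6(W), 8(W); every one is W ⇒ L
n=10: can move to 9, which is L ⇒ W
n=11: can move to 0, which is L ⇒ W
n=12: can move to 9, which is L ⇒ W
n=13: can move to 0, which is L ⇒ W
n=14: moves to 7(W), 12(W), 13(W); every one is W ⇒ L
n=15: can move to 14, which is L ⇒ W
n=16: can move to 14, which is L ⇒ W
n=17: can move to 0, which is L ⇒ W
n=18: can move to 9, which is L ⇒ W
n=19: can move to 0, which is L ⇒ W
n=20: moves to 10(W), 15(W), 16(W), 18(W), 19(W); every one is W ⇒ L
n=21: can move to 14, which is L ⇒ W
n=22: can move to 20, which is L ⇒ W
n=23: can move to 0, which is L ⇒ W
L entries with 1 ≤ n ≤ 23 (n=0 is outside the asked range and is not counted): n = 4, 9, 14, 20; that makes 4.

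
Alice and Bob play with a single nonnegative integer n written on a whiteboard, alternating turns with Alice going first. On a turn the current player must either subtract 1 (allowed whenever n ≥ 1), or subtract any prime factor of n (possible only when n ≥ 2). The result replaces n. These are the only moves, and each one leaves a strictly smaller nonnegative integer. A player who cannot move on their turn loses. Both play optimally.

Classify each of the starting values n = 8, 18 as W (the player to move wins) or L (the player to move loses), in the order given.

8: L, 18: W

Build the W/L table. Terminal = L. A non-terminal position is W if it has a move to some L; otherwise it is L.
n=0: no move → L
n=1: W (go to 0, an L position)
n=2: W (go to 0, an L position)
n=3: W (go to 0, an L position)
n=4: L (options 2(W), 3(W) are all W)
n=5: W (go to 0, an L position)
n=6: W (go to 4, an L position)
n=7: W (go to 0, an L position)
n=8: L (options 6(W), 7(W) are all W)
n=9: W (go to 8, an L position)
n=10: W (go to 8, an L position)
n=11: W (go to 0, an L position)
n=12: L (options 9(W), 10(W), 11(W) are all W)
n=13: W (go to 0, an L position)
n=14: W (go to 12, an L position)
n=15: W (go to 12, an L position)
n=16: L (options 14(W), 15(W) are all W)
n=17: W (go to 0, an L position)
n=18: W (go to 16, an L position)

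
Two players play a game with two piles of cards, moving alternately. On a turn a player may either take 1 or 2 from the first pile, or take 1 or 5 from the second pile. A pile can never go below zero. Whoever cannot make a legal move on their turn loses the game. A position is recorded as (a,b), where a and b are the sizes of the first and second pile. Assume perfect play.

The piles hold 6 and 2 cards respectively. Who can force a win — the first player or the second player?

The second player wins.

Positions with no move are L. A position that does have a move is losing for the player to move precisely when every available move leads to a winning position for the opponent. Fill in the labels:
No move ever increases a pile, so every position that can arise here has a ≤ 6 and b ≤ 2; it is enough to label the cells with 0 ≤ a ≤ 6 and 0 ≤ b ≤ 2.
Every move lowers a or b (never raises either), so fill the grid row by row in increasing a, and left to right within a row: each cell's successors are then already labelled.
      b=0  b=1  b=2
a=0:    L    W    L
a=1:    W    L    W
a=2:    W    W    W
a=3:    L    W    L
a=4:    W    L    W
a=5:    W    W    W
a=6:    L    W    L
Cells with no legal move (terminal, hence L): (0,0).
The remaining L cells, each justified by listing all of its moves:
(0,2): →(0,1)(W) only, which is W, so L
(1,1): →(0,1)(W), (1,0)(W) — all W, so L
(3,0): →(2,0)(W), (1,0)(W) — all W, so L
(3,2): →(2,2)(W), (1,2)(W), (3,1)(W) — all W, so L
(4,1): →(3,1)(W), (2,1)(W), (4,0)(W) — all W, so L
(6,0): →(5,0)(W), (4,0)(W) — all W, so L
(6,2): →(5,2)(W), (4,2)(W), (6,1)(W) — all W, so L
Every other cell has at least one move into one of the L cells above, so it is W.
The starting position (6,2) is L: whatever the player to move does, the opponent receives a W position.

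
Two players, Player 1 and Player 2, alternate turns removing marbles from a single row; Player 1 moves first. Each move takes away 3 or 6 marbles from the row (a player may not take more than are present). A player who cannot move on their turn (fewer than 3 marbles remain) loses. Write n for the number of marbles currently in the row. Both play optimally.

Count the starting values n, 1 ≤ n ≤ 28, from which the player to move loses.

Work bottom-up. With no move the player to move loses. Otherwise the position is W if at least one move leads to an L position for the opponent, and L if every move leads to a W.
n=0: no move → L
n=1: no move → L
n=2: no move → L
n=3: W (go to 0, an L position)
n=4: W (go to 1, an L position)
n=5: W (go to 2, an L position)
n=6: W (go to 0, an L position)
n=7: W (go to 1, an L position)
n=8: W (go to 2, an L position)
n=9: L (options 6(W), 3(W) are all W)
n=10: L (options 7(W), 4(W) are all W)
n=11: L (options 8(W), 5(W) are all W)
n=12: W (go to 9, an L position)
n=13: W (go to 10, an L position)
n=14: W (go to 11, an L position)
n=15: W (go to 9, an L position)
n=16: W (go to 10, an L position)
n=17: W (go to 11, an L position)
n=18: L (options 15(W), 12(W) are all W)
n=19: L (options 16(W), 13(W) are all W)
n=20: L (options 17(W), 14(W) are all W)
n=21: W (go to 18, an L position)
n=22: W (go to 19, an L position)
n=23: W (go to 20, an L position)
n=24: W (go to 18, an L position)
n=25: W (go to 19, an L position)
n=26: W (go to 20, an L position)
n=27: L (options 24(W), 21(W) are all W)
n=28: L (options 25(W), 22(W) are all W)
L entries with 1 ≤ n ≤ 28 (n=0 is outside the asked range and is not counted): n = 1, 2, 9, 10, 11, 18, 19, 20, 27, 28; that makes 10.

10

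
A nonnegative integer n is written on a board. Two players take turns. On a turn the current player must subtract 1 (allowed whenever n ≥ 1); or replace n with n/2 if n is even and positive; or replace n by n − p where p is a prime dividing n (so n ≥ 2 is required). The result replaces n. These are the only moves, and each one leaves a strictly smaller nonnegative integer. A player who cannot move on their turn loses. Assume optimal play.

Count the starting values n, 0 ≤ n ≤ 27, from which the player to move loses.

Label each position W (a win for the player to move) or L (a loss). A position with no legal move is L; any other position is W exactly when some move reaches an L, and L when every move reaches a W.
n=0: no move → L
n=1: reaches L-position 0 → W
n=2: reaches L-position 0 → W
n=3: reaches L-position 0 → W
n=4: only reaches 2(W), 3(W), all W → L
n=5: reaches L-position 0 → W
n=6: reaches L-position 4 → W
n=7: reaches L-position 0 → W
n=8: reaches L-position 4 → W
n=9: only reaches 6(W), 8(W), all W → L
n=10: reaches L-position 9 → W
n=11: reaches L-position 0 → W
n=12: reaches L-position 9 → W
n=13: reaches L-position 0 → W
n=14: only reaches 7(W), 12(W), 13(W), all W → L
n=15: reaches L-position 14 → W
n=16: reaches L-position 14 → W
n=17: reaches L-position 0 → W
n=18: reaches L-position 9 → W
n=19: reaches L-position 0 → W
n=20: only reaches 10(W), 15(W), 18(W), 19(W), all W → L
n=21: reaches L-position 14 → W
n=22: reaches L-position 20 → W
n=23: reaches L-position 0 → W
n=24: only reaches 12(W), 21(W), 22(W), 23(W), all W → L
n=25: reaches L-position 20 → W
n=26: reaches L-position 24 → W
n=27: reaches L-position 24 → W
L entries with 0 ≤ n ≤ 27: n = 0, 4, 9, 14, 20, 24; that makes 6.

6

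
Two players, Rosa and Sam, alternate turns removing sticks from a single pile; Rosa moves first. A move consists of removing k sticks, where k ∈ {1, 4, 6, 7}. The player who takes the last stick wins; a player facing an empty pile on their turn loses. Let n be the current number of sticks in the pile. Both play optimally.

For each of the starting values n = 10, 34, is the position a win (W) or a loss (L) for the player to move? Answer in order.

10: L, 34: W

Compute win/loss labels from the base case upward. A position with no move is L. Any other position is W if it can reach an L in one move, else L.
n=0: no move → L
n=1: →0(L), so W
n=2: →1(W) only, which is W, so L
n=3: →2(L), so W
n=4: →0(L), so W
n=5: →4(W), 1(W) — all W, so L
n=6: →5(L), so W
n=7: →0(L), so W
n=8: →2(L), so W
n=9: →5(L), so W
n=10: →9(W), 6(W), 4(W), 3(W) — all W, so L
n=11: →10(L), so W
n=12: →5(L), so W
n=13: →12(W), 9(W), 7(W), 6(W) — all W, so L
n=14: →13(L), so W
n=15: →14(W), 11(W), 9(W), 8(W) — all W, so L
n=16: →15(L), so W
n=17: →13(L), so W
n=18: →17(W), 14(W), 12(W), 11(W) — all W, so L
n=19: →18(L), so W
n=20: →13(L), so W
n=21: →15(L), so W
n=22: →18(L), so W
n=23: →22(W), 19(W), 17(W), 16(W) — all W, so L
n=24: →23(L), so W
n=25: →18(L), so W
n=26: →25(W), 22(W), 20(W), 19(W) — all W, so L
n=27: →26(L), so W
n=28: →27(W), 24(W), 22(W), 21(W) — all W, so L
n=29: →28(L), so W
n=30: →26(L), so W
n=31: →30(W), 27(W), 25(W), 24(W) — all W, so L
n=32: →31(L), so W
n=33: →26(L), so W
n=34: →28(L), so W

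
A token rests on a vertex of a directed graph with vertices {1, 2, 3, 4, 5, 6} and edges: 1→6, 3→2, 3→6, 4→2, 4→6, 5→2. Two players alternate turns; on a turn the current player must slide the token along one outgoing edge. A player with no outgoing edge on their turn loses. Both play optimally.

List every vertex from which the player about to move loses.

2, 6

Compute win/loss labels from the base case upward. A position with no move is L. Any other position is W if it can reach an L in one move, else L.
Every edge goes from a vertex to one that appears earlier in the order 2, 6, 5, 3, 1, 4, so processing vertices in that order labels each vertex after all of its successors.
2: no outgoing edge → L
6: no outgoing edge → L
5: →2(L), so W
3: →6(L), so W
1: →6(L), so W
4: →6(L), so W
The losing starting vertices are exactly the entries labelled L in this table (2 of them).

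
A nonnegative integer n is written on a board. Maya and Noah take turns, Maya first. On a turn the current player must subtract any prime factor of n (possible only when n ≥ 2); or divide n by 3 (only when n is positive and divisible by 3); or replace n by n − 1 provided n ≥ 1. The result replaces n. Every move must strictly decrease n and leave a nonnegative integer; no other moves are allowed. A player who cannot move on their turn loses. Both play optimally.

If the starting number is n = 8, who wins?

Noah wins.

Label each position W (a win for the player to move) or L (a loss). A position with no legal move is L; any other position is W exactly when some move reaches an L, and L when every move reaches a W.
n=0: no move → L
n=1: reaches L-position 0 → W
n=2: reaches L-position 0 → W
n=3: reaches L-position 0 → W
n=4: only reaches 2(W), 3(W), all W → L
n=5: reaches L-position 0 → W
n=6: reaches L-position 4 → W
n=7: reaches L-position 0 → W
n=8: only reaches 6(W), 7(W), all W → L
Every move from 8 reaches a W position, so the mover loses.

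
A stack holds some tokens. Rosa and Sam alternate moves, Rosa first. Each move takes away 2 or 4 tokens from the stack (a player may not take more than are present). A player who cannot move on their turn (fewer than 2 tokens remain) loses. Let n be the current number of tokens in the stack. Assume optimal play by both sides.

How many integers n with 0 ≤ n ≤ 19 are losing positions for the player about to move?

Positions with no move are L. A position that does have a move is losing for the player to move precisely when every available move leads to a winning position for the opponent. Fill in the labels:
n=0: no move → L
n=1: no move → L
n=2: →0(L), so W
n=3: →1(L), so W
n=4: →0(L), so W
n=5: →1(L), so W
n=6: →4(W), 2(W) — all W, so L
n=7: →5(W), 3(W) — all W, so L
n=8: →6(L), so W
n=9: →7(L), so W
n=10: →6(L), so W
n=11: →7(L), so W
n=12: →10(W), 8(W) — all W, so L
n=13: →11(W), 9(W) — all W, so L
n=14: →12(L), so W
n=15: →13(L), so W
n=16: →12(L), so W
n=17: →13(L), so W
n=18: →16(W), 14(W) — all W, so L
n=19: →17(W), 15(W) — all W, so L
L entries with 0 ≤ n ≤ 19: n = 0, 1, 6, 7, 12, 13, 18, 19; that makes 8.

8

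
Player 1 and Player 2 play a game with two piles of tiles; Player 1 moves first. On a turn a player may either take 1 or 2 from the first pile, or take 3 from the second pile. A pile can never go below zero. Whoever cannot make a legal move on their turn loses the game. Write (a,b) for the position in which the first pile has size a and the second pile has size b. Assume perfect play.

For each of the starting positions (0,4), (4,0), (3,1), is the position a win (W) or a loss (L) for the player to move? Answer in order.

(0,4): W, (4,0): W, (3,1): L

Build the W/L table. Terminal = L. A non-terminal position is W if it has a move to some L; otherwise it is L.
No move ever increases a pile, so every position that can arise here has a ≤ 4 and b ≤ 4; it is enough to label the cells with 0 ≤ a ≤ 4 and 0 ≤ b ≤ 4.
Every move lowers a or b (never raises either), so fill the grid row by row in increasing a, and left to right within a row: each cell's successors are then already labelled.
      b=0  b=1  b=2  b=3  b=4
a=0:    L    L    L    W    W
a=1:    W    W    W    L    L
a=2:    W    W    W    W    W
a=3:    L    L    L    W    W
a=4:    W    W    W    L    L
Cells with no legal move (terminal, hence L): (0,0), (0,1), (0,2).
The remaining L cells, each justified by listing all of its moves:
(1,3): L (options (0,3)(W), (1,0)(W) are all W)
(1,4): L (options (0,4)(W), (1,1)(W) are all W)
(3,0): L (options (2,0)(W), (1,0)(W) are all W)
(3,1): L (options (2,1)(W), (1,1)(W) are all W)
(3,2): L (options (2,2)(W), (1,2)(W) are all W)
(4,3): L (options (3,3)(W), (2,3)(W), (4,0)(W) are all W)
(4,4): L (options (3,4)(W), (2,4)(W), (4,1)(W) are all W)
Every other cell has at least one move into one of the L cells above, so it is W.
(0,4): the move to (0,1) reaches an L cell, so W
(4,0): the move to (3,0) reaches an L cell, so W
(3,1): one of the L cells justified above, so L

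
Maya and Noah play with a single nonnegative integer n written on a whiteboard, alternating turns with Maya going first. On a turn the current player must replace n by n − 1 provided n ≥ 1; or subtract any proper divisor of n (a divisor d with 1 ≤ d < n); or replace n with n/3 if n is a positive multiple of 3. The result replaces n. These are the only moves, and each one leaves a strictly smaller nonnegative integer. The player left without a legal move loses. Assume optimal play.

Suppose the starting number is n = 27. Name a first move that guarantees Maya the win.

Classify positions by backward induction: terminal positions (no move available) are L. From any other position, the mover wins iff some move reaches an L.
n=0: no move → L
n=1: →0(L), so W
n=2: →1(W) only, which is W, so L
n=3: →2(L), so W
n=4: →2(L), so W
n=5: →4(W) only, which is W, so L
n=6: →2(L), so W
n=7: →6(W) only, which is W, so L
n=8: →7(L), so W
n=9: →3(W), 6(W), 8(W) — all W, so L
n=10: →5(L), so W
n=11: →10(W) only, which is W, so L
n=12: →9(L), so W
n=13: →12(W) only, which is W, so L
n=14: →7(L), so W
n=15: →5(L), so W
n=16: →8(W), 12(W), 14(W), 15(W) — all W, so L
n=17: →16(L), so W
n=18: →9(L), so W
n=19: →18(W) only, which is W, so L
n=20: →16(L), so W
n=21: →7(L), so W
n=22: →11(L), so W
n=23: →22(W) only, which is W, so L
n=24: →16(L), so W
n=25: →20(W), 24(W) — all W, so L
n=26: →13(L), so W
n=27: →9(L), so W
From 27, the L positions reachable in one move are: 9.

Move to 9.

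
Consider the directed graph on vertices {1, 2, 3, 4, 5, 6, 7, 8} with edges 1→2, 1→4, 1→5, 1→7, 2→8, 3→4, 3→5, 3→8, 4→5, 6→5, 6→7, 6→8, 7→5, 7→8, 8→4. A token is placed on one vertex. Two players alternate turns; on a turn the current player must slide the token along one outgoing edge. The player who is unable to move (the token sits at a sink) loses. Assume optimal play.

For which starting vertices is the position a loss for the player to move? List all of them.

5, 8

Positions with no move are L. A position that does have a move is losing for the player to move precisely when every available move leads to a winning position for the opponent. Fill in the labels:
Every edge goes from a vertex to one that appears earlier in the order 5, 4, 8, 3, 7, 6, 2, 1, so processing vertices in that order labels each vertex after all of its successors.
5: no outgoing edge → L
4: W (go to 5, an L position)
8: L (sole option 4(W) is W)
3: W (go to 8, an L position)
7: W (go to 8, an L position)
6: W (go to 8, an L position)
2: W (go to 8, an L position)
1: W (go to 5, an L position)
Reading off the rows marked L gives the requested list; there are 2 such vertices.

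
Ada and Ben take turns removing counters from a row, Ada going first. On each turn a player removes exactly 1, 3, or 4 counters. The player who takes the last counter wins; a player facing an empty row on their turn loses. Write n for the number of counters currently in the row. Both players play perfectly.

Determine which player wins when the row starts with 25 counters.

Ada wins.

Use the standard recursion: the mover loses at a terminal position; elsewhere, the mover wins exactly when some move hands the opponent an L position.
n=0: no move → L
n=1: can move to 0, which is L ⇒ W
n=2: the only move is to 1(W), a W ⇒ L
n=3: can move to 2, which is L ⇒ W
n=4: can move to 0, which is L ⇒ W
n=5: can move to 2, which is L ⇒ W
n=6: can move to 2, which is L ⇒ W
n=7: moves to 6(W), 4(W), 3(W); every one is W ⇒ L
n=8: can move to 7, which is L ⇒ W
n=9: moves to 8(W), 6(W), 5(W); every one is W ⇒ L
n=10: can move to 9, which is L ⇒ W
n=11: can move to 7, which is L ⇒ W
n=12: can move to 9, which is L ⇒ W
n=13: can move to 9, which is L ⇒ W
n=14: moves to 13(W), 11(W), 10(W); every one is W ⇒ L
n=15: can move to 14, which is L ⇒ W
n=16: moves to 15(W), 13(W), 12(W); every one is W ⇒ L
n=17: can move to 16, which is L ⇒ W
n=18: can move to 14, which is L ⇒ W
n=19: can move to 16, which is L ⇒ W
n=20: can move to 16, which is L ⇒ W
n=21: moves to 20(W), 18(W), 17(W); every one is W ⇒ L
n=22: can move to 21, which is L ⇒ W
n=23: moves to 22(W), 20(W), 19(W); every one is W ⇒ L
n=24: can move to 23, which is L ⇒ W
n=25: can move to 21, which is L ⇒ W
From 25 Ada can remove 4, leaving 21, reaching an L position.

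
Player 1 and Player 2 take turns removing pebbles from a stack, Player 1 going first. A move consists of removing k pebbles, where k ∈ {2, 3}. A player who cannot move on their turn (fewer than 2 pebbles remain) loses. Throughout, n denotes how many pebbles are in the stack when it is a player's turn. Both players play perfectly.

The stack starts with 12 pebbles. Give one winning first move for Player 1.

Compute win/loss labels from the base case upward. A position with no move is L. Any other position is W if it can reach an L in one move, else L.
n=0: no move → L
n=1: no move → L
n=2: W (go to 0, an L position)
n=3: W (go to 1, an L position)
n=4: W (go to 1, an L position)
n=5: L (options 3(W), 2(W) are all W)
n=6: L (options 4(W), 3(W) are all W)
n=7: W (go to 5, an L position)
n=8: W (go to 6, an L position)
n=9: W (go to 6, an L position)
n=10: L (options 8(W), 7(W) are all W)
n=11: L (options 9(W), 8(W) are all W)
n=12: W (go to 10, an L position)
From 12, the L positions reachable in one move are: 10.

Remove 2, leaving 10.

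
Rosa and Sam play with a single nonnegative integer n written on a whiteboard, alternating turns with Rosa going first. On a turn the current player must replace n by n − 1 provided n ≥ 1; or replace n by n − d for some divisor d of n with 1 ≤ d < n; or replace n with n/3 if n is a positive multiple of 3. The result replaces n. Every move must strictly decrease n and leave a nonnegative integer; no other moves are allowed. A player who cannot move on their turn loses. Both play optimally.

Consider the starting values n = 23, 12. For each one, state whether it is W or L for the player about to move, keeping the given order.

23: L, 12: W

Compute win/loss labels from the base case upward. A position with no move is L. Any other position is W if it can reach an L in one move, else L.
n=0: no move → L
n=1: reaches L-position 0 → W
n=2: only reaches 1(W), which is W → L
n=3: reaches L-position 2 → W
n=4: reaches L-position 2 → W
n=5: only reaches 4(W), which is W → L
n=6: reaches L-position 2 → W
n=7: only reaches 6(W), which is W → L
n=8: reaches L-position 7 → W
n=9: only reaches 3(W), 6(W), 8(W), all W → L
n=10: reaches L-position 5 → W
n=11: only reaches 10(W), which is W → L
n=12: reaches L-position 9 → W
n=13: only reaches 12(W), which is W → L
n=14: reaches L-position 7 → W
n=15: reaches L-position 5 → W
n=16: only reaches 8(W), 12(W), 14(W), 15(W), all W → L
n=17: reaches L-position 16 → W
n=18: reaches L-position 9 → W
n=19: only reaches 18(W), which is W → L
n=20: reaches L-position 16 → W
n=21: reaches L-position 7 → W
n=22: reaches L-position 11 → W
n=23: only reaches 22(W), which is W → L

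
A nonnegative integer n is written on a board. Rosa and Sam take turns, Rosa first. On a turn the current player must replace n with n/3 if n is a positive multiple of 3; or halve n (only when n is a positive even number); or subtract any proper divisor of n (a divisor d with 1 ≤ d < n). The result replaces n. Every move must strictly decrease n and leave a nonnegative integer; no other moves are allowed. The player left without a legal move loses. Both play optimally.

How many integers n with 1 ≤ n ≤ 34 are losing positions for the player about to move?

13

Work bottom-up. With no move the player to move loses. Otherwise the position is W if at least one move leads to an L position for the opponent, and L if every move leads to a W.
n=0: no move → L
n=1: no move → L
n=2: →1(L), so W
n=3: →1(L), so W
n=4: →2(W), 3(W) — all W, so L
n=5: →4(L), so W
n=6: →4(L), so W
n=7: →6(W) only, which is W, so L
n=8: →4(L), so W
n=9: →3(W), 6(W), 8(W) — all W, so L
n=10: →9(L), so W
n=11: →10(W) only, which is W, so L
n=12: →4(L), so W
n=13: →12(W) only, which is W, so L
n=14: →7(L), so W
n=15: →5(W), 10(W), 12(W), 14(W) — all W, so L
n=16: →15(L), so W
n=17: →16(W) only, which is W, so L
n=18: →9(L), so W
n=19: →18(W) only, which is W, so L
n=20: →15(L), so W
n=21: →7(L), so W
n=22: →11(L), so W
n=23: →22(W) only, which is W, so L
n=24: →23(L), so W
n=25: →20(W), 24(W) — all W, so L
n=26: →13(L), so W
n=27: →9(L), so W
n=28: →14(W), 21(W), 24(W), 26(W), 27(W) — all W, so L
n=29: →28(L), so W
n=30: →15(L), so W
n=31: →30(W) only, which is W, so L
n=32: →28(L), so W
n=33: →11(L), so W
n=34: →17(L), so W
L entries with 1 ≤ n ≤ 34 (n=0 is outside the asked range and is not counted): n = 1, 4, 7, 9, 11, 13, 15, 17, 19, 23, 25, 28, 31; that makes 13.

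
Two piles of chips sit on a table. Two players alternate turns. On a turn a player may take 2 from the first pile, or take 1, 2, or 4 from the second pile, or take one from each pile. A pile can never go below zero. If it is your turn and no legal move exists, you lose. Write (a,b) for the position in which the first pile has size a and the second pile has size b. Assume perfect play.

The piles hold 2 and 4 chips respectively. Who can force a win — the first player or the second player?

The first player wins.

Positions with no move are L. A position that does have a move is losing for the player to move precisely when every available move leads to a winning position for the opponent. Fill in the labels:
No move ever increases a pile, so every position that can arise here has a ≤ 2 and b ≤ 4; it is enough to label the cells with 0 ≤ a ≤ 2 and 0 ≤ b ≤ 4.
Every move lowers a or b (never raises either), so fill the grid row by row in increasing a, and left to right within a row: each cell's successors are then already labelled.
      b=0  b=1  b=2  b=3  b=4
a=0:    L    W    W    L    W
a=1:    L    W    W    L    W
a=2:    W    W    L    W    W
Cells with no legal move (terminal, hence L): (0,0), (1,0).
The remaining L cells, each justified by listing all of its moves:
(0,3): →(0,2)(W), (0,1)(W) — all W, so L
(1,3): →(1,2)(W), (1,1)(W), (0,2)(W) — all W, so L
(2,2): →(0,2)(W), (2,1)(W), (2,0)(W), (1,1)(W) — all W, so L
Every other cell has at least one move into one of the L cells above, so it is W.
From (2,4) the player to move can move to (2,2), reaching an L position.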